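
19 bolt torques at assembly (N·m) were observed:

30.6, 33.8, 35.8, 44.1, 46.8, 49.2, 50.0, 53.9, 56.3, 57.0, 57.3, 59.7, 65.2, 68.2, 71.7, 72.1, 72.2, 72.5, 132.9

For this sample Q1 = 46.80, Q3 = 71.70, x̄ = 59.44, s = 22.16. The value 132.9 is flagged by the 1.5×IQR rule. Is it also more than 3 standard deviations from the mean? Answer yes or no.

yes

z = (132.9 − 59.44) / 22.16 = 3.31.
|z| = 3.31 > 3.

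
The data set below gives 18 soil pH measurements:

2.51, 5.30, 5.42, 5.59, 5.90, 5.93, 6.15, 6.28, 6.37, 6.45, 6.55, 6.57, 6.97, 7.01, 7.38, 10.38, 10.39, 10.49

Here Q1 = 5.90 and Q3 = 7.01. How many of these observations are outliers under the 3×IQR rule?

IQR = 1.11; fences at 5.90 − 3.33 = 2.57 and 7.01 + 3.33 = 10.34.
Outside the cutoffs: 2.51, 10.38, 10.39, 10.49.

4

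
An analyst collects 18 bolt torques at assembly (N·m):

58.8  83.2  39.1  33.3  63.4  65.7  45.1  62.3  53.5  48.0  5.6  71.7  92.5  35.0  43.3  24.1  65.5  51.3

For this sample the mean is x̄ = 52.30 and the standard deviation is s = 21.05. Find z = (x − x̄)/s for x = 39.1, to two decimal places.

z = (39.1 − 52.30) / 21.05 = -0.63.

-0.63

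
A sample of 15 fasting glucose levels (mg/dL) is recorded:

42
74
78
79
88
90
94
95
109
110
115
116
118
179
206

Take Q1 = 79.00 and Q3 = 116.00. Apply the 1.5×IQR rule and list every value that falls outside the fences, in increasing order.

179, 206

IQR = Q3 − Q1 = 116.00 − 79.00 = 37.00.
Lower fence = Q1 − 1.5·IQR = 79.00 − 55.50 = 23.50.
Upper fence = Q3 + 1.5·IQR = 116.00 + 55.50 = 171.50.
179 > 171.50 → outlier.
206 > 171.50 → outlier.
All remaining values lie within [23.50, 171.50].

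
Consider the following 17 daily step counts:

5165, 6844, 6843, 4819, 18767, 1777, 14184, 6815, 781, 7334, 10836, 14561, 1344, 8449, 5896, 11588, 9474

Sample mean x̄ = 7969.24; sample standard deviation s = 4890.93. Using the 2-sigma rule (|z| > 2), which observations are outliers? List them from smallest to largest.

Cutoffs at x̄ ± 2s: 7969.24 ± 2·4890.93 = [-1812.62, 17751.10].
18767: z = 2.21, |z| > 2 → outlier.
Every other value lies within [-1812.62, 17751.10].

18767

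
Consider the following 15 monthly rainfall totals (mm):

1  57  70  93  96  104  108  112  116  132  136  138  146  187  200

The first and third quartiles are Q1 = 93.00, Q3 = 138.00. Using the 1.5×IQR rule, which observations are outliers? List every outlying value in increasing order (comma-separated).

1

IQR = Q3 − Q1 = 138.00 − 93.00 = 45.00.
Lower fence = Q1 − 1.5·IQR = 93.00 − 67.50 = 25.50.
Upper fence = Q3 + 1.5·IQR = 138.00 + 67.50 = 205.50.
1 < 25.50 → outlier.
All remaining values lie within [25.50, 205.50].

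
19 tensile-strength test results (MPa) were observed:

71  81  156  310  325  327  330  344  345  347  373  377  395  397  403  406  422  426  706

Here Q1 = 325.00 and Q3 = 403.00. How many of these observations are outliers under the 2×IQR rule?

IQR = 78.00; fences at 325.00 − 156.00 = 169.00 and 403.00 + 156.00 = 559.00.
Outside the cutoffs: 71, 81, 156, 706.

4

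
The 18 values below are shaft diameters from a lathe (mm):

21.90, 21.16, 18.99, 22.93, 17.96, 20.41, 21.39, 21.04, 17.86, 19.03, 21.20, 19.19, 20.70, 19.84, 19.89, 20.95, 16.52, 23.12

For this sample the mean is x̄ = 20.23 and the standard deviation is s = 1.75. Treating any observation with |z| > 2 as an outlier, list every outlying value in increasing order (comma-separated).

16.52

Cutoffs at x̄ ± 2s: 20.23 ± 2·1.75 = [16.73, 23.73].
16.52: z = -2.12, |z| > 2 → outlier.
Every other value lies within [16.73, 23.73].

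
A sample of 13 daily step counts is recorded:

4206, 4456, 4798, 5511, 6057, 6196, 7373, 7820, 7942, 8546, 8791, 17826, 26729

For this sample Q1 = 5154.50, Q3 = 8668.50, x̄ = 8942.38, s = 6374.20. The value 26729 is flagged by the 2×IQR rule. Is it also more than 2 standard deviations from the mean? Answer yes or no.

z = (26729 − 8942.38) / 6374.20 = 2.79.
|z| = 2.79 > 2.

yes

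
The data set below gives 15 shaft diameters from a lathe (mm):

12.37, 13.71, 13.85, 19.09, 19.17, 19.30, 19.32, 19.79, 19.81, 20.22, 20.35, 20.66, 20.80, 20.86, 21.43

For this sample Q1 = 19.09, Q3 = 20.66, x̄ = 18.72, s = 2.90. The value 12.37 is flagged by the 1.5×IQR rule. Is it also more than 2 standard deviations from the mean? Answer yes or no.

yes

z = (12.37 − 18.72) / 2.90 = -2.19.
|z| = 2.19 > 2.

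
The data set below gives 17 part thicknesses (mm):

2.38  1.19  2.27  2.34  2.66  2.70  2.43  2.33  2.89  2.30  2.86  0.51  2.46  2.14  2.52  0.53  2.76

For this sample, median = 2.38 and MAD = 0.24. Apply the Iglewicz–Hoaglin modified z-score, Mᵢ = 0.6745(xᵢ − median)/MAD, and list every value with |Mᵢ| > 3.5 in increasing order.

0.51, 0.53

|Mᵢ| > 3.5 ⇔ |xᵢ − 2.38| > 3.5·0.24/0.6745 = 1.25.
So outliers lie outside [1.13, 3.63].
0.51: M = -5.26 → outlier.
0.53: M = -5.20 → outlier.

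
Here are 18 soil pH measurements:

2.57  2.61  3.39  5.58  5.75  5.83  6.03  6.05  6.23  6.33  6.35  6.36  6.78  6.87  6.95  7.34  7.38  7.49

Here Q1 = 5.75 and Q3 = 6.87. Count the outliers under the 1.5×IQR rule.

IQR = 1.12; fences at 5.75 − 1.68 = 4.07 and 6.87 + 1.68 = 8.55.
Outside the cutoffs: 2.57, 2.61, 3.39.

3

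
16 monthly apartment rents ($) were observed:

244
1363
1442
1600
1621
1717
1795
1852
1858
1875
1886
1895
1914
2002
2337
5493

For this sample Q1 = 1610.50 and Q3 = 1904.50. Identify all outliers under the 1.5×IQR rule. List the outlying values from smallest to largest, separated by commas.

IQR = Q3 − Q1 = 1904.50 − 1610.50 = 294.00.
Lower fence = Q1 − 1.5·IQR = 1610.50 − 441.00 = 1169.50.
Upper fence = Q3 + 1.5·IQR = 1904.50 + 441.00 = 2345.50.
244 < 1169.50 → outlier.
5493 > 2345.50 → outlier.
All remaining values lie within [1169.50, 2345.50].

244, 5493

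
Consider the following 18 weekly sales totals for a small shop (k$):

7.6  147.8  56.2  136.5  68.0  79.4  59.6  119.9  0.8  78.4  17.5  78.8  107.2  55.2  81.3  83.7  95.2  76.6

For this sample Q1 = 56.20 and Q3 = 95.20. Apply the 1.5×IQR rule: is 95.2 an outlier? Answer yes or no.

no

IQR = Q3 − Q1 = 95.20 − 56.20 = 39.00.
Lower fence = Q1 − 1.5·IQR = 56.20 − 58.50 = -2.30.
Upper fence = Q3 + 1.5·IQR = 95.20 + 58.50 = 153.70.
95.2 lies within [-2.30, 153.70].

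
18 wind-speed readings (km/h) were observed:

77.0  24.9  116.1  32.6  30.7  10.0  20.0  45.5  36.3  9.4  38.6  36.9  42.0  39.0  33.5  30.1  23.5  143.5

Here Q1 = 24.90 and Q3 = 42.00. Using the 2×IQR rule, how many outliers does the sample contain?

IQR = 17.10; fences at 24.90 − 34.20 = -9.30 and 42.00 + 34.20 = 76.20.
Outside the cutoffs: 77.0, 116.1, 143.5.

3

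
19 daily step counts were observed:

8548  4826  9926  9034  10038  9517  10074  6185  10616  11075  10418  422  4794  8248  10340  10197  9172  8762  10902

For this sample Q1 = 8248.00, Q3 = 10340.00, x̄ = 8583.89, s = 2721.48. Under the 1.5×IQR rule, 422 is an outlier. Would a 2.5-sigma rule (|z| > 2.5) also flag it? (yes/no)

yes

z = (422 − 8583.89) / 2721.48 = -3.00.
|z| = 3.00 > 2.5.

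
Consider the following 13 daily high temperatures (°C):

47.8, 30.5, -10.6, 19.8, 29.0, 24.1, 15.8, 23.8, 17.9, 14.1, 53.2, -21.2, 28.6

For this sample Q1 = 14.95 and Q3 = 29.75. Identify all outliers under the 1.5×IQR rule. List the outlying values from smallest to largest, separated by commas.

-21.2, -10.6, 53.2

IQR = Q3 − Q1 = 29.75 − 14.95 = 14.80.
Lower fence = Q1 − 1.5·IQR = 14.95 − 22.20 = -7.25.
Upper fence = Q3 + 1.5·IQR = 29.75 + 22.20 = 51.95.
-21.2 < -7.25 → outlier.
-10.6 < -7.25 → outlier.
53.2 > 51.95 → outlier.
All remaining values lie within [-7.25, 51.95].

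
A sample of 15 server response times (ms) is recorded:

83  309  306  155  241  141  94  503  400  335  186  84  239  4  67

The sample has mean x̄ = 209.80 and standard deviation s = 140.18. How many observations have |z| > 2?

1

Cutoffs: x̄ ± 2s = [-70.56, 490.16].
Outside the cutoffs: 503.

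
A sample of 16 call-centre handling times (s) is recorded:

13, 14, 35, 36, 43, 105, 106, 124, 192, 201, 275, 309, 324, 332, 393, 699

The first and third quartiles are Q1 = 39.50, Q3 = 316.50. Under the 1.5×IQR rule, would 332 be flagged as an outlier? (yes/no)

no

IQR = Q3 − Q1 = 316.50 − 39.50 = 277.00.
Lower fence = Q1 − 1.5·IQR = 39.50 − 415.50 = -376.00.
Upper fence = Q3 + 1.5·IQR = 316.50 + 415.50 = 732.00.
332 lies within [-376.00, 732.00].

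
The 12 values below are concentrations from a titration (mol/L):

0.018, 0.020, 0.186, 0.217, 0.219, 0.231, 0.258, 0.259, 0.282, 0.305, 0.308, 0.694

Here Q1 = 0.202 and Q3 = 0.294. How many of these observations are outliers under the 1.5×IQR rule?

IQR = 0.092; fences at 0.202 − 0.138 = 0.064 and 0.294 + 0.138 = 0.432.
Outside the cutoffs: 0.018, 0.020, 0.694.

3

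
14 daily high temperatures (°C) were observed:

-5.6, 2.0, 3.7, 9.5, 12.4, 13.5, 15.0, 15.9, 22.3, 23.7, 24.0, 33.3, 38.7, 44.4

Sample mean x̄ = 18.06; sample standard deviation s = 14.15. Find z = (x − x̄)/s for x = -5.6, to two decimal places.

-1.67

z = (-5.6 − 18.06) / 14.15 = -1.67.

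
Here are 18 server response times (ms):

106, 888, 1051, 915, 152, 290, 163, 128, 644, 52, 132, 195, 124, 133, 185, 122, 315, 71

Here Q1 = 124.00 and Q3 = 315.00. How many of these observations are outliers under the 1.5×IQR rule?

IQR = 191.00; fences at 124.00 − 286.50 = -162.50 and 315.00 + 286.50 = 601.50.
Outside the cutoffs: 644, 888, 915, 1051.

4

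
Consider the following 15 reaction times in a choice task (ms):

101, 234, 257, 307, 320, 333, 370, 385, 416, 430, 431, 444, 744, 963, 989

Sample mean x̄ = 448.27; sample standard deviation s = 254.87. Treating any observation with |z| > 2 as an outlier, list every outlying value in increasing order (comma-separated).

Cutoffs at x̄ ± 2s: 448.27 ± 2·254.87 = [-61.47, 958.01].
963: z = 2.02, |z| > 2 → outlier.
989: z = 2.12, |z| > 2 → outlier.
Every other value lies within [-61.47, 958.01].

963, 989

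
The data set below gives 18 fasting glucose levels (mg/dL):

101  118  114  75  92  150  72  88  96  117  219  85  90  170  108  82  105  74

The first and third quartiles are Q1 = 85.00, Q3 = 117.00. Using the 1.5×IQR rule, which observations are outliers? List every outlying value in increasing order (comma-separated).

170, 219

IQR = Q3 − Q1 = 117.00 − 85.00 = 32.00.
Lower fence = Q1 − 1.5·IQR = 85.00 − 48.00 = 37.00.
Upper fence = Q3 + 1.5·IQR = 117.00 + 48.00 = 165.00.
170 > 165.00 → outlier.
219 > 165.00 → outlier.
All remaining values lie within [37.00, 165.00].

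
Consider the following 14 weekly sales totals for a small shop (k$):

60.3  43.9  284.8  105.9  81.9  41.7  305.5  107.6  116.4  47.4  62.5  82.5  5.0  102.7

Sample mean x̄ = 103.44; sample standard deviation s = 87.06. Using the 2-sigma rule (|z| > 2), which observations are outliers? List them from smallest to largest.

284.8, 305.5

Cutoffs at x̄ ± 2s: 103.44 ± 2·87.06 = [-70.68, 277.56].
284.8: z = 2.08, |z| > 2 → outlier.
305.5: z = 2.32, |z| > 2 → outlier.
Every other value lies within [-70.68, 277.56].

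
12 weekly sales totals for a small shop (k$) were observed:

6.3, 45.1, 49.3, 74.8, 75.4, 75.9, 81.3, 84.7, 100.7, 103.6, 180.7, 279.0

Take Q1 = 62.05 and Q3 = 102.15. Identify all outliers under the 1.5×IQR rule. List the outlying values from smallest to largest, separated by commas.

IQR = Q3 − Q1 = 102.15 − 62.05 = 40.10.
Lower fence = Q1 − 1.5·IQR = 62.05 − 60.15 = 1.90.
Upper fence = Q3 + 1.5·IQR = 102.15 + 60.15 = 162.30.
180.7 > 162.30 → outlier.
279.0 > 162.30 → outlier.
All remaining values lie within [1.90, 162.30].

180.7, 279.0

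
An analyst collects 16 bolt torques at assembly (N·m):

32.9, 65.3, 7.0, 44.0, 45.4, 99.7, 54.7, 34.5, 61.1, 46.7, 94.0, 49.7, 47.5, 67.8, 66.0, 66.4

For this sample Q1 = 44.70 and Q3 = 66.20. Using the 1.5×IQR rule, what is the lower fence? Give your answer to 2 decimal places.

12.45

IQR = Q3 − Q1 = 66.20 − 44.70 = 21.50.
Lower fence = Q1 − 1.5·IQR = 44.70 − 32.25 = 12.45.
Upper fence = Q3 + 1.5·IQR = 66.20 + 32.25 = 98.45.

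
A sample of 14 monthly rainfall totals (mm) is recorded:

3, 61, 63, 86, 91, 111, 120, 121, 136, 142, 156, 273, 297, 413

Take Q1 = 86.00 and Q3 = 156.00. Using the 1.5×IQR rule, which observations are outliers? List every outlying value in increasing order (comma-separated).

273, 297, 413

IQR = Q3 − Q1 = 156.00 − 86.00 = 70.00.
Lower fence = Q1 − 1.5·IQR = 86.00 − 105.00 = -19.00.
Upper fence = Q3 + 1.5·IQR = 156.00 + 105.00 = 261.00.
273 > 261.00 → outlier.
297 > 261.00 → outlier.
413 > 261.00 → outlier.
All remaining values lie within [-19.00, 261.00].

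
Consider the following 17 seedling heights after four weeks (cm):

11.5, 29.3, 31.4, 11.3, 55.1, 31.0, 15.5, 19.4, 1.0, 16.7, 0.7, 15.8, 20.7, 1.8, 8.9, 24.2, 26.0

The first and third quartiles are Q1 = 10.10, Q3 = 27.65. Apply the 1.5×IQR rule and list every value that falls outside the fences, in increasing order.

IQR = Q3 − Q1 = 27.65 − 10.10 = 17.55.
Lower fence = Q1 − 1.5·IQR = 10.10 − 26.325 = -16.225.
Upper fence = Q3 + 1.5·IQR = 27.65 + 26.325 = 53.975.
55.1 > 53.975 → outlier.
All remaining values lie within [-16.225, 53.975].

55.1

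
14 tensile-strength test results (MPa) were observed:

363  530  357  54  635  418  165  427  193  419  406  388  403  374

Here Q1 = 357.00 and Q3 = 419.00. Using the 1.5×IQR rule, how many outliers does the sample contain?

IQR = 62.00; fences at 357.00 − 93.00 = 264.00 and 419.00 + 93.00 = 512.00.
Outside the cutoffs: 54, 165, 193, 530, 635.

5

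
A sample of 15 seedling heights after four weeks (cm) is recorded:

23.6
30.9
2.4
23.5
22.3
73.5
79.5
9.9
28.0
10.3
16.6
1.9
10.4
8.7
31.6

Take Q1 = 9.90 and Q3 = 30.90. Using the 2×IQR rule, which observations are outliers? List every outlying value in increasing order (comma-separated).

IQR = Q3 − Q1 = 30.90 − 9.90 = 21.00.
Lower fence = Q1 − 2·IQR = 9.90 − 42.00 = -32.10.
Upper fence = Q3 + 2·IQR = 30.90 + 42.00 = 72.90.
73.5 > 72.90 → outlier.
79.5 > 72.90 → outlier.
All remaining values lie within [-32.10, 72.90].

73.5, 79.5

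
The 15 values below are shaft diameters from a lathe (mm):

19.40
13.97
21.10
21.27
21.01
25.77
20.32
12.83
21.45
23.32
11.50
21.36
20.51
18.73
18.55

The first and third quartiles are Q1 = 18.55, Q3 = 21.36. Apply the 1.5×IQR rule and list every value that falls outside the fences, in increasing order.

11.50, 12.83, 13.97, 25.77

IQR = Q3 − Q1 = 21.36 − 18.55 = 2.81.
Lower fence = Q1 − 1.5·IQR = 18.55 − 4.215 = 14.335.
Upper fence = Q3 + 1.5·IQR = 21.36 + 4.215 = 25.575.
11.50 < 14.335 → outlier.
12.83 < 14.335 → outlier.
13.97 < 14.335 → outlier.
25.77 > 25.575 → outlier.
All remaining values lie within [14.335, 25.575].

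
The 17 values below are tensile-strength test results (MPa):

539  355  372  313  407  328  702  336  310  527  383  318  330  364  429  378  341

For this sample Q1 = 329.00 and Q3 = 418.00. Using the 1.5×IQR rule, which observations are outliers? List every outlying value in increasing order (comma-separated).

IQR = Q3 − Q1 = 418.00 − 329.00 = 89.00.
Lower fence = Q1 − 1.5·IQR = 329.00 − 133.50 = 195.50.
Upper fence = Q3 + 1.5·IQR = 418.00 + 133.50 = 551.50.
702 > 551.50 → outlier.
All remaining values lie within [195.50, 551.50].

702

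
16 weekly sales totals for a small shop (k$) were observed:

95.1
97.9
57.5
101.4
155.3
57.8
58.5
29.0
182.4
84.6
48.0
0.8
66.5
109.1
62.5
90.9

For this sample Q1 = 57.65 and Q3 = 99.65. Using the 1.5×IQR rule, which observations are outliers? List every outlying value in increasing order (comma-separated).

182.4

IQR = Q3 − Q1 = 99.65 − 57.65 = 42.00.
Lower fence = Q1 − 1.5·IQR = 57.65 − 63.00 = -5.35.
Upper fence = Q3 + 1.5·IQR = 99.65 + 63.00 = 162.65.
182.4 > 162.65 → outlier.
All remaining values lie within [-5.35, 162.65].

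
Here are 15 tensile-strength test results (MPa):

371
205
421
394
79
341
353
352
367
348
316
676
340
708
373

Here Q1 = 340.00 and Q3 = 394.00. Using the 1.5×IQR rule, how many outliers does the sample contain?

IQR = 54.00; fences at 340.00 − 81.00 = 259.00 and 394.00 + 81.00 = 475.00.
Outside the cutoffs: 79, 205, 676, 708.

4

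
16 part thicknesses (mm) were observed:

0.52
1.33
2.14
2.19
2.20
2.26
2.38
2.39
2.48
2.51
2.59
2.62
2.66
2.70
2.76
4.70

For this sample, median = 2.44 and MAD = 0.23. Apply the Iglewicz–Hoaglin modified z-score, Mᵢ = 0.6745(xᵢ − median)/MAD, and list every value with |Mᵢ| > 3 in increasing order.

0.52, 1.33, 4.70

|Mᵢ| > 3 ⇔ |xᵢ − 2.44| > 3·0.23/0.6745 = 1.02.
So outliers lie outside [1.42, 3.46].
0.52: M = -5.63 → outlier.
1.33: M = -3.26 → outlier.
4.70: M = 6.63 → outlier.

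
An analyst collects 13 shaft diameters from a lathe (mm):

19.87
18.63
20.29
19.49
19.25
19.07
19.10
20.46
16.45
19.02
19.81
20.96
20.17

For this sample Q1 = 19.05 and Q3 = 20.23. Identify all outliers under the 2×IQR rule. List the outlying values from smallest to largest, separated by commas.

IQR = Q3 − Q1 = 20.23 − 19.05 = 1.18.
Lower fence = Q1 − 2·IQR = 19.05 − 2.36 = 16.69.
Upper fence = Q3 + 2·IQR = 20.23 + 2.36 = 22.59.
16.45 < 16.69 → outlier.
All remaining values lie within [16.69, 22.59].

16.45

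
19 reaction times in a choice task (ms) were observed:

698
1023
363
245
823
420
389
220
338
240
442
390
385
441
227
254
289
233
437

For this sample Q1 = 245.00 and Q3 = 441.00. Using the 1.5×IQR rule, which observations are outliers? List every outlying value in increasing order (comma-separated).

IQR = Q3 − Q1 = 441.00 − 245.00 = 196.00.
Lower fence = Q1 − 1.5·IQR = 245.00 − 294.00 = -49.00.
Upper fence = Q3 + 1.5·IQR = 441.00 + 294.00 = 735.00.
823 > 735.00 → outlier.
1023 > 735.00 → outlier.
All remaining values lie within [-49.00, 735.00].

823, 1023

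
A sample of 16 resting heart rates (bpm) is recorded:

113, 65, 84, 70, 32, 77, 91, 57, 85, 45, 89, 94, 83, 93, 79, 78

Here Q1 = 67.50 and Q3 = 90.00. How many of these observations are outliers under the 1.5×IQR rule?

IQR = 22.50; fences at 67.50 − 33.75 = 33.75 and 90.00 + 33.75 = 123.75.
Outside the cutoffs: 32.

1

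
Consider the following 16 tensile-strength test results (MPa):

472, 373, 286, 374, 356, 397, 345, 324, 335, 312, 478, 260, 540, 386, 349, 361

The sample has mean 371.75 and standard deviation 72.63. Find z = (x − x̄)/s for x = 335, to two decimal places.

z = (335 − 371.75) / 72.63 = -0.51.

-0.51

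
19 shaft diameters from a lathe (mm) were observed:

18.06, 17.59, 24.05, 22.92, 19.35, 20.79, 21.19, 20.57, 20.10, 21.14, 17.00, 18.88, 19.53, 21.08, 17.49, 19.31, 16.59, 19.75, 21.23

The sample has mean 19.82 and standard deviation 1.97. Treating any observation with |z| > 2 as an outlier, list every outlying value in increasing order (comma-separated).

Cutoffs at x̄ ± 2s: 19.82 ± 2·1.97 = [15.88, 23.76].
24.05: z = 2.15, |z| > 2 → outlier.
Every other value lies within [15.88, 23.76].

24.05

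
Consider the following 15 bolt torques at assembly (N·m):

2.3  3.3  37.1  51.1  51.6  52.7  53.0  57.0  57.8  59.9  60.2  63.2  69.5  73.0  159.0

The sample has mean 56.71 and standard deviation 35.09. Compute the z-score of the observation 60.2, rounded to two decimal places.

0.10

z = (60.2 − 56.71) / 35.09 = 0.10.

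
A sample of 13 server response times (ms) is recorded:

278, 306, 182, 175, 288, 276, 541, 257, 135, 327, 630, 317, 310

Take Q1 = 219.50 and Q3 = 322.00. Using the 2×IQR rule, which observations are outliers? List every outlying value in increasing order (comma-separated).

IQR = Q3 − Q1 = 322.00 − 219.50 = 102.50.
Lower fence = Q1 − 2·IQR = 219.50 − 205.00 = 14.50.
Upper fence = Q3 + 2·IQR = 322.00 + 205.00 = 527.00.
541 > 527.00 → outlier.
630 > 527.00 → outlier.
All remaining values lie within [14.50, 527.00].

541, 630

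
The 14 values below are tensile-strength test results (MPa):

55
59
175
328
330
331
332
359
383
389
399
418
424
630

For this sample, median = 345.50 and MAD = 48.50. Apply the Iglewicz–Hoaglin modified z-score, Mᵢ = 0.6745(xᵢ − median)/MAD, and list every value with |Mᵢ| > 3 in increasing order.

|Mᵢ| > 3 ⇔ |xᵢ − 345.50| > 3·48.50/0.6745 = 215.72.
So outliers lie outside [129.78, 561.22].
55: M = -4.04 → outlier.
59: M = -3.98 → outlier.
630: M = 3.96 → outlier.

55, 59, 630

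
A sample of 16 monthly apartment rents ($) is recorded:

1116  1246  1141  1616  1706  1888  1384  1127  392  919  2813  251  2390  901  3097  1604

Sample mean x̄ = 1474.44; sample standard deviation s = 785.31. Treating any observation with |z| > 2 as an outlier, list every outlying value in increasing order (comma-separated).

Cutoffs at x̄ ± 2s: 1474.44 ± 2·785.31 = [-96.18, 3045.06].
3097: z = 2.07, |z| > 2 → outlier.
Every other value lies within [-96.18, 3045.06].

3097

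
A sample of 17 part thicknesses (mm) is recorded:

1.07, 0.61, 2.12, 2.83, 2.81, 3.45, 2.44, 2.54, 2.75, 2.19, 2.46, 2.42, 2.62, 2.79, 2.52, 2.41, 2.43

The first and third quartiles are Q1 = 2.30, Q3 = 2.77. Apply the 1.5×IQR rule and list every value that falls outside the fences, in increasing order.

IQR = Q3 − Q1 = 2.77 − 2.30 = 0.47.
Lower fence = Q1 − 1.5·IQR = 2.30 − 0.705 = 1.595.
Upper fence = Q3 + 1.5·IQR = 2.77 + 0.705 = 3.475.
0.61 < 1.595 → outlier.
1.07 < 1.595 → outlier.
All remaining values lie within [1.595, 3.475].

0.61, 1.07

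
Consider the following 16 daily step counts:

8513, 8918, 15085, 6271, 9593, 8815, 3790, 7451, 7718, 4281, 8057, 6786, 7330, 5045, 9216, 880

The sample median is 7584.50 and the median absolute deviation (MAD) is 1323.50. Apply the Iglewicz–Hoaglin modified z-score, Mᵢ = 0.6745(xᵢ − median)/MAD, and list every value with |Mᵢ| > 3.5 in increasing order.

15085

|Mᵢ| > 3.5 ⇔ |xᵢ − 7584.50| > 3.5·1323.50/0.6745 = 6867.68.
So outliers lie outside [716.82, 14452.18].
15085: M = 3.82 → outlier.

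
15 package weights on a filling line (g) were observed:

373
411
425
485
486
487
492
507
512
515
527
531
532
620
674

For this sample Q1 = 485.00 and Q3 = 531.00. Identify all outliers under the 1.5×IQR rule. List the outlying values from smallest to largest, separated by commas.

373, 411, 620, 674

IQR = Q3 − Q1 = 531.00 − 485.00 = 46.00.
Lower fence = Q1 − 1.5·IQR = 485.00 − 69.00 = 416.00.
Upper fence = Q3 + 1.5·IQR = 531.00 + 69.00 = 600.00.
373 < 416.00 → outlier.
411 < 416.00 → outlier.
620 > 600.00 → outlier.
674 > 600.00 → outlier.
All remaining values lie within [416.00, 600.00].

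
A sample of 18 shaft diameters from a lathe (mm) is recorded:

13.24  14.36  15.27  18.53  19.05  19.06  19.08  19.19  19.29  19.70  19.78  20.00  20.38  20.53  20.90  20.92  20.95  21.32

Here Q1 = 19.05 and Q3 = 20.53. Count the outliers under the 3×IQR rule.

2

IQR = 1.48; fences at 19.05 − 4.44 = 14.61 and 20.53 + 4.44 = 24.97.
Outside the cutoffs: 13.24, 14.36.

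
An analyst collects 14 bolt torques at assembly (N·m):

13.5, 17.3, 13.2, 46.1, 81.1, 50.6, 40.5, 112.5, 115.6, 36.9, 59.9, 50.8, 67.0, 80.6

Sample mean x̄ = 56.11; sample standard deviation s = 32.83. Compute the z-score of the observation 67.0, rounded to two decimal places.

z = (67.0 − 56.11) / 32.83 = 0.33.

0.33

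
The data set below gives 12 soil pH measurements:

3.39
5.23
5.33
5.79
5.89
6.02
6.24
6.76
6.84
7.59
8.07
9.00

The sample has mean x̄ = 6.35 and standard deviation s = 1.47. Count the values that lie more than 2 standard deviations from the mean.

Cutoffs: x̄ ± 2s = [3.41, 9.29].
Outside the cutoffs: 3.39.

1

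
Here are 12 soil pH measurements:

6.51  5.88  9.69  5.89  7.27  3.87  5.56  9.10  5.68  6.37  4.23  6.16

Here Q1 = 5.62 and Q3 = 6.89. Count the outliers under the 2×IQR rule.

IQR = 1.27; fences at 5.62 − 2.54 = 3.08 and 6.89 + 2.54 = 9.43.
Outside the cutoffs: 9.69.

1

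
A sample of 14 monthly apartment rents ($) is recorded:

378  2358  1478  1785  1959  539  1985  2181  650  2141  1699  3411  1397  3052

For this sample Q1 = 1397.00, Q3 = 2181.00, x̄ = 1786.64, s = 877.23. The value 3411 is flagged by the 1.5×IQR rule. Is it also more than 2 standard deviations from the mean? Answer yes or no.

z = (3411 − 1786.64) / 877.23 = 1.85.
|z| = 1.85 ≤ 2.

no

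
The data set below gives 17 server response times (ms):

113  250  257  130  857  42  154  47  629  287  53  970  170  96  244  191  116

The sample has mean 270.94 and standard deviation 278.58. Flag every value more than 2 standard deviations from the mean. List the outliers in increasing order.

Cutoffs at x̄ ± 2s: 270.94 ± 2·278.58 = [-286.22, 828.10].
857: z = 2.10, |z| > 2 → outlier.
970: z = 2.51, |z| > 2 → outlier.
Every other value lies within [-286.22, 828.10].

857, 970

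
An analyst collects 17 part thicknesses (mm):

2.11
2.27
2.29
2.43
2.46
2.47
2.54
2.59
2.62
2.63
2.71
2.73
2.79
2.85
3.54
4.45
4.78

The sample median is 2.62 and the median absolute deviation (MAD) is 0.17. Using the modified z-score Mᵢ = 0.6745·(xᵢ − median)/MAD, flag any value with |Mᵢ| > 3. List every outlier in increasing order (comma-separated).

|Mᵢ| > 3 ⇔ |xᵢ − 2.62| > 3·0.17/0.6745 = 0.76.
So outliers lie outside [1.86, 3.38].
3.54: M = 3.65 → outlier.
4.45: M = 7.26 → outlier.
4.78: M = 8.57 → outlier.

3.54, 4.45, 4.78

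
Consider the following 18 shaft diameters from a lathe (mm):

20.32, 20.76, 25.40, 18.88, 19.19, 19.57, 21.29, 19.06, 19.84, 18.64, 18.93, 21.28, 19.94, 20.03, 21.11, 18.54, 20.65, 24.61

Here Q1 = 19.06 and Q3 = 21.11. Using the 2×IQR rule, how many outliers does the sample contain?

1

IQR = 2.05; fences at 19.06 − 4.10 = 14.96 and 21.11 + 4.10 = 25.21.
Outside the cutoffs: 25.40.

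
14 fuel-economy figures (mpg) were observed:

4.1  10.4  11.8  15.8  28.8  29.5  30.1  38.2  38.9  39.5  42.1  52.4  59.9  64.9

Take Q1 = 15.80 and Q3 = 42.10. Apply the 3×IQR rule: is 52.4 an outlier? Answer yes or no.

IQR = Q3 − Q1 = 42.10 − 15.80 = 26.30.
Lower fence = Q1 − 3·IQR = 15.80 − 78.90 = -63.10.
Upper fence = Q3 + 3·IQR = 42.10 + 78.90 = 121.00.
52.4 lies within [-63.10, 121.00].

no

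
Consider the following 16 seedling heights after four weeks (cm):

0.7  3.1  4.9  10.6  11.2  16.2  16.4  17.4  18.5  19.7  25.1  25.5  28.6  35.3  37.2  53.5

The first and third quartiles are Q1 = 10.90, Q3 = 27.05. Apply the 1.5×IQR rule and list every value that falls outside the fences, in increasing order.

IQR = Q3 − Q1 = 27.05 − 10.90 = 16.15.
Lower fence = Q1 − 1.5·IQR = 10.90 − 24.225 = -13.325.
Upper fence = Q3 + 1.5·IQR = 27.05 + 24.225 = 51.275.
53.5 > 51.275 → outlier.
All remaining values lie within [-13.325, 51.275].

53.5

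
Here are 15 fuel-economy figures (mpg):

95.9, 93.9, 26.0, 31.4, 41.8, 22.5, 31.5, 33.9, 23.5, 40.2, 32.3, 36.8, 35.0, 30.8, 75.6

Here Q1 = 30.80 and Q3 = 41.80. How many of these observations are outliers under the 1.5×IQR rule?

3

IQR = 11.00; fences at 30.80 − 16.50 = 14.30 and 41.80 + 16.50 = 58.30.
Outside the cutoffs: 75.6, 93.9, 95.9.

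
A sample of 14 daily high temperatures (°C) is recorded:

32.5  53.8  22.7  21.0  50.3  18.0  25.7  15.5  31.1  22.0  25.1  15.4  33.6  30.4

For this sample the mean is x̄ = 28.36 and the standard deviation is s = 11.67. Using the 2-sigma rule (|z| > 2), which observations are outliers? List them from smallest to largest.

53.8

Cutoffs at x̄ ± 2s: 28.36 ± 2·11.67 = [5.02, 51.70].
53.8: z = 2.18, |z| > 2 → outlier.
Every other value lies within [5.02, 51.70].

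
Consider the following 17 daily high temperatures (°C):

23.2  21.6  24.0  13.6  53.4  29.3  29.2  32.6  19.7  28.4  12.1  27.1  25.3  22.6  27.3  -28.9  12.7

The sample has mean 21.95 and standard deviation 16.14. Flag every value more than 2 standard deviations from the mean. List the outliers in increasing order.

-28.9

Cutoffs at x̄ ± 2s: 21.95 ± 2·16.14 = [-10.33, 54.23].
-28.9: z = -3.15, |z| > 2 → outlier.
Every other value lies within [-10.33, 54.23].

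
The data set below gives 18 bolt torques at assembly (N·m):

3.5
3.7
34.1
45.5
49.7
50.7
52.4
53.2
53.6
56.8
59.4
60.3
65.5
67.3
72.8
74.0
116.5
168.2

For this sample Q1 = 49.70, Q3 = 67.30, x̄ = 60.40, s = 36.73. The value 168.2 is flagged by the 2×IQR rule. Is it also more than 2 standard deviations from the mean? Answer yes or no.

z = (168.2 − 60.40) / 36.73 = 2.93.
|z| = 2.93 > 2.

yes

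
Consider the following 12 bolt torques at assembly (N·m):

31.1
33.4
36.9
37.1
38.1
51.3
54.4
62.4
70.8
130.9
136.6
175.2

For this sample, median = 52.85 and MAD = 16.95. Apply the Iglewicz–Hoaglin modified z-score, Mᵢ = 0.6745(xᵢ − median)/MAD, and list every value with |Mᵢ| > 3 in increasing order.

130.9, 136.6, 175.2

|Mᵢ| > 3 ⇔ |xᵢ − 52.85| > 3·16.95/0.6745 = 75.39.
So outliers lie outside [-22.54, 128.24].
130.9: M = 3.11 → outlier.
136.6: M = 3.33 → outlier.
175.2: M = 4.87 → outlier.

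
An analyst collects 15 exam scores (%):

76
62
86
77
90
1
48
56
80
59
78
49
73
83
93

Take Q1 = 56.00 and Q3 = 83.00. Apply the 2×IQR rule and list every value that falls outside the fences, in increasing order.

1

IQR = Q3 − Q1 = 83.00 − 56.00 = 27.00.
Lower fence = Q1 − 2·IQR = 56.00 − 54.00 = 2.00.
Upper fence = Q3 + 2·IQR = 83.00 + 54.00 = 137.00.
1 < 2.00 → outlier.
All remaining values lie within [2.00, 137.00].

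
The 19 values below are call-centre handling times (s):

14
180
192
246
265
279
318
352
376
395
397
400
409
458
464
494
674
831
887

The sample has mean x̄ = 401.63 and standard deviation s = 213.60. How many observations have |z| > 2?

Cutoffs: x̄ ± 2s = [-25.57, 828.83].
Outside the cutoffs: 831, 887.

2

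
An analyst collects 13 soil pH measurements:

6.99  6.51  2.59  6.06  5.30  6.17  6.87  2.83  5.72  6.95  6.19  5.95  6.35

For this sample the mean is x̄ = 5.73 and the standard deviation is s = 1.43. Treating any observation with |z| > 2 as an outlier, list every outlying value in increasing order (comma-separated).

2.59, 2.83

Cutoffs at x̄ ± 2s: 5.73 ± 2·1.43 = [2.87, 8.59].
2.59: z = -2.20, |z| > 2 → outlier.
2.83: z = -2.03, |z| > 2 → outlier.
Every other value lies within [2.87, 8.59].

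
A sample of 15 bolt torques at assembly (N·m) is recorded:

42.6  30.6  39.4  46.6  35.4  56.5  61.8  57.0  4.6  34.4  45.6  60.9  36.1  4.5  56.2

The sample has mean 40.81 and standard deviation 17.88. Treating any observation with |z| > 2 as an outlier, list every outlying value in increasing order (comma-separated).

Cutoffs at x̄ ± 2s: 40.81 ± 2·17.88 = [5.05, 76.57].
4.5: z = -2.03, |z| > 2 → outlier.
4.6: z = -2.03, |z| > 2 → outlier.
Every other value lies within [5.05, 76.57].

4.5, 4.6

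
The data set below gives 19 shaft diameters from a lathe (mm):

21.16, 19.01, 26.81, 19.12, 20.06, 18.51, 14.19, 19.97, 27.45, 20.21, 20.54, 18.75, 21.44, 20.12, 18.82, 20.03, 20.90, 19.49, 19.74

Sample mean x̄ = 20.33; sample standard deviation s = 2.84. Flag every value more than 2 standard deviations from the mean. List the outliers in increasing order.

14.19, 26.81, 27.45

Cutoffs at x̄ ± 2s: 20.33 ± 2·2.84 = [14.65, 26.01].
14.19: z = -2.16, |z| > 2 → outlier.
26.81: z = 2.28, |z| > 2 → outlier.
27.45: z = 2.51, |z| > 2 → outlier.
Every other value lies within [14.65, 26.01].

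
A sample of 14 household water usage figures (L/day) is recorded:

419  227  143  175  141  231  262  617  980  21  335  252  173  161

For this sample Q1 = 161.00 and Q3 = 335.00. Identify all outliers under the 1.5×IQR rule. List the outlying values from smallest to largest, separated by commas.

617, 980

IQR = Q3 − Q1 = 335.00 − 161.00 = 174.00.
Lower fence = Q1 − 1.5·IQR = 161.00 − 261.00 = -100.00.
Upper fence = Q3 + 1.5·IQR = 335.00 + 261.00 = 596.00.
617 > 596.00 → outlier.
980 > 596.00 → outlier.
All remaining values lie within [-100.00, 596.00].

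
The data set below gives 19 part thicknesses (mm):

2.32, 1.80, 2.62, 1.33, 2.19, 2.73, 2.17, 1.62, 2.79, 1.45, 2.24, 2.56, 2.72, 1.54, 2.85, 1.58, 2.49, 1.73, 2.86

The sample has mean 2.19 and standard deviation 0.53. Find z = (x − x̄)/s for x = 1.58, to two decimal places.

-1.15

z = (1.58 − 2.19) / 0.53 = -1.15.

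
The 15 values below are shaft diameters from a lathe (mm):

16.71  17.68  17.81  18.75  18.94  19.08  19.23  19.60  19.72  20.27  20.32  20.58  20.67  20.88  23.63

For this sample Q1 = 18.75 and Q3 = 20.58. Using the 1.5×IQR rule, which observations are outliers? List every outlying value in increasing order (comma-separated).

23.63

IQR = Q3 − Q1 = 20.58 − 18.75 = 1.83.
Lower fence = Q1 − 1.5·IQR = 18.75 − 2.745 = 16.005.
Upper fence = Q3 + 1.5·IQR = 20.58 + 2.745 = 23.325.
23.63 > 23.325 → outlier.
All remaining values lie within [16.005, 23.325].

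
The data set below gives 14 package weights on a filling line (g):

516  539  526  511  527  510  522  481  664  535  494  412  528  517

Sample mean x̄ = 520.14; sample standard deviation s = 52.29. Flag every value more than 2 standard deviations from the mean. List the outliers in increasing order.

Cutoffs at x̄ ± 2s: 520.14 ± 2·52.29 = [415.56, 624.72].
412: z = -2.07, |z| > 2 → outlier.
664: z = 2.75, |z| > 2 → outlier.
Every other value lies within [415.56, 624.72].

412, 664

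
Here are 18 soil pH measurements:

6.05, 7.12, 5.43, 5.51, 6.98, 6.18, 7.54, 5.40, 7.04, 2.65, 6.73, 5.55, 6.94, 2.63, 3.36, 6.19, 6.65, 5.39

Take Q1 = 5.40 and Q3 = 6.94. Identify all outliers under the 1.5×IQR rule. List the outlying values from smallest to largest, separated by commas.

IQR = Q3 − Q1 = 6.94 − 5.40 = 1.54.
Lower fence = Q1 − 1.5·IQR = 5.40 − 2.31 = 3.09.
Upper fence = Q3 + 1.5·IQR = 6.94 + 2.31 = 9.25.
2.63 < 3.09 → outlier.
2.65 < 3.09 → outlier.
All remaining values lie within [3.09, 9.25].

2.63, 2.65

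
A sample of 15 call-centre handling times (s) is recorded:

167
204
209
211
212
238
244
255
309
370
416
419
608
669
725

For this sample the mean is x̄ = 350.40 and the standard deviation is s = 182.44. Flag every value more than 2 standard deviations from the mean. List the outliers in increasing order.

Cutoffs at x̄ ± 2s: 350.40 ± 2·182.44 = [-14.48, 715.28].
725: z = 2.05, |z| > 2 → outlier.
Every other value lies within [-14.48, 715.28].

725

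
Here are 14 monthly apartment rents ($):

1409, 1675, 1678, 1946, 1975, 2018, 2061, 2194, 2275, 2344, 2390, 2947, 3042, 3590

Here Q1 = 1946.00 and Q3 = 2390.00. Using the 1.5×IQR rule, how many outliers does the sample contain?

IQR = 444.00; fences at 1946.00 − 666.00 = 1280.00 and 2390.00 + 666.00 = 3056.00.
Outside the cutoffs: 3590.

1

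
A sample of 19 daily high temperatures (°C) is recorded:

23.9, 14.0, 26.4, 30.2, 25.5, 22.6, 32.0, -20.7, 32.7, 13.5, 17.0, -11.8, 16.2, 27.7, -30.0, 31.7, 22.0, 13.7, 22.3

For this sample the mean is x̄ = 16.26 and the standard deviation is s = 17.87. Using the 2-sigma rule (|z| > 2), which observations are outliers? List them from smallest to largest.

-30.0, -20.7

Cutoffs at x̄ ± 2s: 16.26 ± 2·17.87 = [-19.48, 52.00].
-30.0: z = -2.59, |z| > 2 → outlier.
-20.7: z = -2.07, |z| > 2 → outlier.
Every other value lies within [-19.48, 52.00].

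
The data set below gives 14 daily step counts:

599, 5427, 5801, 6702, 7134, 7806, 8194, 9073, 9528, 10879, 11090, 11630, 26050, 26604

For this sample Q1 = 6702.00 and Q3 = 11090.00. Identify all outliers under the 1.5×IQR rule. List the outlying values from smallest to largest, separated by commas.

26050, 26604

IQR = Q3 − Q1 = 11090.00 − 6702.00 = 4388.00.
Lower fence = Q1 − 1.5·IQR = 6702.00 − 6582.00 = 120.00.
Upper fence = Q3 + 1.5·IQR = 11090.00 + 6582.00 = 17672.00.
26050 > 17672.00 → outlier.
26604 > 17672.00 → outlier.
All remaining values lie within [120.00, 17672.00].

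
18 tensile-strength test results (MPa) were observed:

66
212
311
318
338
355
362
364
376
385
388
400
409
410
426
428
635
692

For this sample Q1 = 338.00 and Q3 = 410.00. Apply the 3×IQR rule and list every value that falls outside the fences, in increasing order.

IQR = Q3 − Q1 = 410.00 − 338.00 = 72.00.
Lower fence = Q1 − 3·IQR = 338.00 − 216.00 = 122.00.
Upper fence = Q3 + 3·IQR = 410.00 + 216.00 = 626.00.
66 < 122.00 → outlier.
635 > 626.00 → outlier.
692 > 626.00 → outlier.
All remaining values lie within [122.00, 626.00].

66, 635, 692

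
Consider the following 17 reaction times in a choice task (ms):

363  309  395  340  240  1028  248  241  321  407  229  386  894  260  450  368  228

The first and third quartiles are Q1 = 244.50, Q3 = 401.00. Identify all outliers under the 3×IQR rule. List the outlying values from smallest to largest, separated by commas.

IQR = Q3 − Q1 = 401.00 − 244.50 = 156.50.
Lower fence = Q1 − 3·IQR = 244.50 − 469.50 = -225.00.
Upper fence = Q3 + 3·IQR = 401.00 + 469.50 = 870.50.
894 > 870.50 → outlier.
1028 > 870.50 → outlier.
All remaining values lie within [-225.00, 870.50].

894, 1028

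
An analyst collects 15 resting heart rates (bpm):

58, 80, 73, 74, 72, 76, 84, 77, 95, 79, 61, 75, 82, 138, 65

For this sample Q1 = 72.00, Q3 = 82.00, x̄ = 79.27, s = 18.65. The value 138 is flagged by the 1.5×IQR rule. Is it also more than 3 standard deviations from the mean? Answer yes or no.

z = (138 − 79.27) / 18.65 = 3.15.
|z| = 3.15 > 3.

yes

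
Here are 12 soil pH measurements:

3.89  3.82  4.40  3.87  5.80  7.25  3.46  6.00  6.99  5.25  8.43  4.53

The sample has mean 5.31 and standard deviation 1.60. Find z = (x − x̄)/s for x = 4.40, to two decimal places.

z = (4.40 − 5.31) / 1.60 = -0.57.

-0.57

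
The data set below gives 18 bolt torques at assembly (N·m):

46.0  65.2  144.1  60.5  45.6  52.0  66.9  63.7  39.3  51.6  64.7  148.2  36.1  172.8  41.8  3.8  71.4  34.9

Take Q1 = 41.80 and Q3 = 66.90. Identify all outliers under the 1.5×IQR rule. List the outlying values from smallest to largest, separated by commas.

IQR = Q3 − Q1 = 66.90 − 41.80 = 25.10.
Lower fence = Q1 − 1.5·IQR = 41.80 − 37.65 = 4.15.
Upper fence = Q3 + 1.5·IQR = 66.90 + 37.65 = 104.55.
3.8 < 4.15 → outlier.
144.1 > 104.55 → outlier.
148.2 > 104.55 → outlier.
172.8 > 104.55 → outlier.
All remaining values lie within [4.15, 104.55].

3.8, 144.1, 148.2, 172.8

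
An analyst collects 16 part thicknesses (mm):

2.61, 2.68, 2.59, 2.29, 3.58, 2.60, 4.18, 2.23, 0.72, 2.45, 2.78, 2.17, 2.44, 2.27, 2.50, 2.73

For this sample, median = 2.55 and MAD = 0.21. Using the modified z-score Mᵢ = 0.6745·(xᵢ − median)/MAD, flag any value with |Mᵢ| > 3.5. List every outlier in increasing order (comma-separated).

|Mᵢ| > 3.5 ⇔ |xᵢ − 2.55| > 3.5·0.21/0.6745 = 1.09.
So outliers lie outside [1.46, 3.64].
0.72: M = -5.88 → outlier.
4.18: M = 5.24 → outlier.

0.72, 4.18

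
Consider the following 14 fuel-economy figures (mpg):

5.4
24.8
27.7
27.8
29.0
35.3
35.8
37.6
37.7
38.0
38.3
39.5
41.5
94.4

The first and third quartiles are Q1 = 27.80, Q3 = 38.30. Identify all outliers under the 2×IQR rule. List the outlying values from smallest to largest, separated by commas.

IQR = Q3 − Q1 = 38.30 − 27.80 = 10.50.
Lower fence = Q1 − 2·IQR = 27.80 − 21.00 = 6.80.
Upper fence = Q3 + 2·IQR = 38.30 + 21.00 = 59.30.
5.4 < 6.80 → outlier.
94.4 > 59.30 → outlier.
All remaining values lie within [6.80, 59.30].

5.4, 94.4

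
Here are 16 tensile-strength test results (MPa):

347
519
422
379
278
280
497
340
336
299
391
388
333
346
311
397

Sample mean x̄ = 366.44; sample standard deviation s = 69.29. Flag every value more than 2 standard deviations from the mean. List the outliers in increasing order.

Cutoffs at x̄ ± 2s: 366.44 ± 2·69.29 = [227.86, 505.02].
519: z = 2.20, |z| > 2 → outlier.
Every other value lies within [227.86, 505.02].

519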